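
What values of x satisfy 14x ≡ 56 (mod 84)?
x ≡ 4 (mod 6)

gcd(14, 84) = 14, which divides 56, so solutions exist.
Divide through by 14: x ≡ 4 (mod 6).
The coefficient of x is now 1, so x ≡ 4 (mod 6).
Check: 14 × 4 = 56 ≡ 56 (mod 84).
x ≡ 4 (mod 6), giving 14 solutions mod 84.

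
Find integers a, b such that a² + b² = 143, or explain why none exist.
Not possible

Factorization: 143 = 11 × 13
By Fermat: n is sum of two squares iff every prime p ≡ 3 (mod 4) appears to even power.
Prime(s) ≡ 3 (mod 4) with odd exponent: [(11, 1)]
Therefore 143 cannot be expressed as a² + b².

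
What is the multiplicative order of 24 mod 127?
18

127 is prime, so ord(24) divides φ(127) = 126.
Divisors of 126: 1, 2, 3, 6, 7, 9, 14, 18, 21, 42, 63, 126.
Repeated squaring: 24^1 ≡ 24, 24^2 ≡ 68, 24^4 ≡ 52, 24^8 ≡ 37, 24^16 ≡ 99, 24^32 ≡ 22, 24^64 ≡ 103 (mod 127).
Test 24^d mod 127 for each divisor d in increasing order:
24^1 ≡ 24
24^2 ≡ 68
24^3 = 24^2·24^1 ≡ 108
24^6 = 24^4·24^2 ≡ 107
24^7 = 24^4·24^2·24^1 ≡ 28
24^9 = 24^8·24^1 ≡ 126
24^14 = 24^8·24^4·24^2 ≡ 22
24^18 = 24^16·24^2 ≡ 1  ← first divisor giving 1
The order is 18.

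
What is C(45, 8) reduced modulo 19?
0

Using Lucas' theorem:
Write n=45 and k=8 in base 19:
n in base 19: [2, 7]
k in base 19: [0, 8]
C(45,8) mod 19 = ∏ C(n_i, k_i) mod 19
Digit binomials (mod 19): C(2,0) = 1; C(7,8) = 0 (k_i > n_i)
Product: 1 × 0 = 0 ≡ 0 (mod 19)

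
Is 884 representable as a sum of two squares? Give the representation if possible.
10² + 28² (a=10, b=28)

Factorization: 884 = 2^2 × 13 × 17
By Fermat: n is sum of two squares iff every prime p ≡ 3 (mod 4) appears to even power.
All primes ≡ 3 (mod 4) appear to even power.
Search a = 0, 1, 2, … for 884 - a² a perfect square: first hit at a = 10: 884 - 100 = 784 = 28².
884 = 10² + 28² = 100 + 784 ✓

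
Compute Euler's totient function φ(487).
486

487 = 487
φ(n) = n × ∏(1 - 1/p) for each prime p dividing n
φ(487) = 487 × (1 - 1/487) = 486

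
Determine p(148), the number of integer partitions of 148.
33549419497

p(n) counts ways to write n as a sum of positive integers (order ignored).
Euler's pentagonal recurrence: p(k) = p(k-1) + p(k-2) - p(k-5) - p(k-7) + p(k-12) + p(k-15) - ... (offsets j(3j∓1)/2, signs ++--, p(0)=1, p(<0)=0).
DP table for k = 0..147: p(0)=1, p(1)=1, p(2)=2, p(3)=3, p(4)=5, p(5)=7, p(6)=11, p(7)=15, p(8)=22, p(9)=30, p(10)=42, p(11)=56, p(12)=77, p(13)=101, p(14)=135, p(15)=176, p(16)=231, p(17)=297, p(18)=385, p(19)=490, p(20)=627, p(21)=792, p(22)=1002, p(23)=1255, p(24)=1575, p(25)=1958, p(26)=2436, p(27)=3010, p(28)=3718, p(29)=4565, p(30)=5604, p(31)=6842, p(32)=8349, p(33)=10143, p(34)=12310, p(35)=14883, p(36)=17977, p(37)=21637, p(38)=26015, p(39)=31185, p(40)=37338, p(41)=44583, p(42)=53174, p(43)=63261, p(44)=75175, p(45)=89134, p(46)=105558, p(47)=124754, p(48)=147273, p(49)=173525, p(50)=204226, p(51)=239943, p(52)=281589, p(53)=329931, p(54)=386155, p(55)=451276, p(56)=526823, p(57)=614154, p(58)=715220, p(59)=831820, p(60)=966467, p(61)=1121505, p(62)=1300156, p(63)=1505499, p(64)=1741630, p(65)=2012558, p(66)=2323520, p(67)=2679689, p(68)=3087735, p(69)=3554345, p(70)=4087968, p(71)=4697205, p(72)=5392783, p(73)=6185689, p(74)=7089500, p(75)=8118264, p(76)=9289091, p(77)=10619863, p(78)=12132164, p(79)=13848650, p(80)=15796476, p(81)=18004327, p(82)=20506255, p(83)=23338469, p(84)=26543660, p(85)=30167357, p(86)=34262962, p(87)=38887673, p(88)=44108109, p(89)=49995925, p(90)=56634173, p(91)=64112359, p(92)=72533807, p(93)=82010177, p(94)=92669720, p(95)=104651419, p(96)=118114304, p(97)=133230930, p(98)=150198136, p(99)=169229875, p(100)=190569292, p(101)=214481126, p(102)=241265379, p(103)=271248950, p(104)=304801365, p(105)=342325709, p(106)=384276336, p(107)=431149389, p(108)=483502844, p(109)=541946240, p(110)=607163746, p(111)=679903203, p(112)=761002156, p(113)=851376628, p(114)=952050665, p(115)=1064144451, p(116)=1188908248, p(117)=1327710076, p(118)=1482074143, p(119)=1653668665, p(120)=1844349560, p(121)=2056148051, p(122)=2291320912, p(123)=2552338241, p(124)=2841940500, p(125)=3163127352, p(126)=3519222692, p(127)=3913864295, p(128)=4351078600, p(129)=4835271870, p(130)=5371315400, p(131)=5964539504, p(132)=6620830889, p(133)=7346629512, p(134)=8149040695, p(135)=9035836076, p(136)=10015581680, p(137)=11097645016, p(138)=12292341831, p(139)=13610949895, p(140)=15065878135, p(141)=16670689208, p(142)=18440293320, p(143)=20390982757, p(144)=22540654445, p(145)=24908858009, p(146)=27517052599, p(147)=30388671978.
Final step: p(148) = p(147) + p(146) - p(143) - p(141) + p(136) + p(133) - p(126) - p(122) + p(113) + p(108) - p(97) - p(91) + p(78) + p(71) - p(56) - p(48) + p(31) + p(22) - p(3)
= 30388671978 + 27517052599 - 20390982757 - 16670689208 + 10015581680 + 7346629512 - 3519222692 - 2291320912 + 851376628 + 483502844 - 133230930 - 64112359 + 12132164 + 4697205 - 526823 - 147273 + 6842 + 1002 - 3
= 33549419497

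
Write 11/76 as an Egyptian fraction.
1/7 + 1/532

Greedy algorithm:
11/76: ceiling(76/11) = 7, use 1/7
1/532: ceiling(532/1) = 532, use 1/532
Result: 11/76 = 1/7 + 1/532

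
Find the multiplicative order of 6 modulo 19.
9

19 is prime, so ord(6) divides φ(19) = 18.
Divisors of 18: 1, 2, 3, 6, 9, 18.
Repeated squaring: 6^1 ≡ 6, 6^2 ≡ 17, 6^4 ≡ 4, 6^8 ≡ 16, 6^16 ≡ 9 (mod 19).
Test 6^d mod 19 for each divisor d in increasing order:
6^1 ≡ 6
6^2 ≡ 17
6^3 = 6^2·6^1 ≡ 7
6^6 = 6^4·6^2 ≡ 11
6^9 = 6^8·6^1 ≡ 1  ← first divisor giving 1
The order is 9.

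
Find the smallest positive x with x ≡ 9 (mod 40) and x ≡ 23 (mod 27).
1049

Using Chinese Remainder Theorem:
M = 40 × 27 = 1080
M1 = 27, M2 = 40
y1 = 27^(-1) mod 40 = 3
y2 = 40^(-1) mod 27 = 25
x = (9×27×3 + 23×40×25) mod 1080 = 1049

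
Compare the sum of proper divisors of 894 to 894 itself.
abundant

Proper divisors of 894: sum = 1 + 2 + 3 + 6 + 149 + 298 + 447 = 906
Since 906 > 894, 894 is abundant.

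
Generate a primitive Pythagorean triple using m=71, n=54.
(2125, 7668, 7957)

Euclid's formula: a = m² - n², b = 2mn, c = m² + n²
m = 71, n = 54
a = 71² - 54² = 5041 - 2916 = 2125
b = 2 × 71 × 54 = 7668
c = 71² + 54² = 5041 + 2916 = 7957
Verification: 2125² + 7668² = 4515625 + 58798224 = 63313849 = 7957² ✓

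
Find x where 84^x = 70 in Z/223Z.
23

Baby-step giant-step with step n = ⌈√223⌉ = 15.
Baby steps 84^j mod 223 (j:value) for j=0..14: 0:1, 1:84, 2:143, 3:193, 4:156, 5:170, 6:8, 7:3, 8:29, 9:206, 10:133, 11:22, 12:64, 13:24, 14:9.
Giant-step multiplier: 84^(-15) ≡ 84^(222-15) = 84^207 ≡ 182 (mod 223).
Giant steps γ_i = 70·182^i mod 223: γ_0=70, γ_1=29 (in table at j=8).
x = i·n + j = 1·15 + 8 = 23.
Check: 84^23 ≡ 70 (mod 223).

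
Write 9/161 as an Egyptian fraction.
1/18 + 1/2898

Greedy algorithm:
9/161: ceiling(161/9) = 18, use 1/18
1/2898: ceiling(2898/1) = 2898, use 1/2898
Result: 9/161 = 1/18 + 1/2898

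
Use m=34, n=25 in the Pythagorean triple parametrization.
(531, 1700, 1781)

Euclid's formula: a = m² - n², b = 2mn, c = m² + n²
m = 34, n = 25
a = 34² - 25² = 1156 - 625 = 531
b = 2 × 34 × 25 = 1700
c = 34² + 25² = 1156 + 625 = 1781
Verification: 531² + 1700² = 281961 + 2890000 = 3171961 = 1781² ✓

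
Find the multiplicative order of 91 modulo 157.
156

157 is prime, so ord(91) divides φ(157) = 156.
Divisors of 156: 1, 2, 3, 4, 6, 12, 13, 26, 39, 52, 78, 156.
Repeated squaring: 91^1 ≡ 91, 91^2 ≡ 117, 91^4 ≡ 30, 91^8 ≡ 115, 91^16 ≡ 37, 91^32 ≡ 113, 91^64 ≡ 52, 91^128 ≡ 35 (mod 157).
Test 91^d mod 157 for each divisor d in increasing order:
91^1 ≡ 91
91^2 ≡ 117
91^3 = 91^2·91^1 ≡ 128
91^4 ≡ 30
91^6 = 91^4·91^2 ≡ 56
91^12 = 91^8·91^4 ≡ 153
91^13 = 91^8·91^4·91^1 ≡ 107
91^26 = 91^16·91^8·91^2 ≡ 145
91^39 = 91^32·91^4·91^2·91^1 ≡ 129
91^52 = 91^32·91^16·91^4 ≡ 144
91^78 = 91^64·91^8·91^4·91^2 ≡ 156
91^156 = 91^128·91^16·91^8·91^4 ≡ 1  ← first divisor giving 1
The order is 156.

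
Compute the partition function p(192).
1987276856363

p(n) counts ways to write n as a sum of positive integers (order ignored).
Euler's pentagonal recurrence: p(k) = p(k-1) + p(k-2) - p(k-5) - p(k-7) + p(k-12) + p(k-15) - ... (offsets j(3j∓1)/2, signs ++--, p(0)=1, p(<0)=0).
DP table for k = 0..191: p(0)=1, p(1)=1, p(2)=2, p(3)=3, p(4)=5, p(5)=7, p(6)=11, p(7)=15, p(8)=22, p(9)=30, p(10)=42, p(11)=56, p(12)=77, p(13)=101, p(14)=135, p(15)=176, p(16)=231, p(17)=297, p(18)=385, p(19)=490, p(20)=627, p(21)=792, p(22)=1002, p(23)=1255, p(24)=1575, p(25)=1958, p(26)=2436, p(27)=3010, p(28)=3718, p(29)=4565, p(30)=5604, p(31)=6842, p(32)=8349, p(33)=10143, p(34)=12310, p(35)=14883, p(36)=17977, p(37)=21637, p(38)=26015, p(39)=31185, p(40)=37338, p(41)=44583, p(42)=53174, p(43)=63261, p(44)=75175, p(45)=89134, p(46)=105558, p(47)=124754, p(48)=147273, p(49)=173525, p(50)=204226, p(51)=239943, p(52)=281589, p(53)=329931, p(54)=386155, p(55)=451276, p(56)=526823, p(57)=614154, p(58)=715220, p(59)=831820, p(60)=966467, p(61)=1121505, p(62)=1300156, p(63)=1505499, p(64)=1741630, p(65)=2012558, p(66)=2323520, p(67)=2679689, p(68)=3087735, p(69)=3554345, p(70)=4087968, p(71)=4697205, p(72)=5392783, p(73)=6185689, p(74)=7089500, p(75)=8118264, p(76)=9289091, p(77)=10619863, p(78)=12132164, p(79)=13848650, p(80)=15796476, p(81)=18004327, p(82)=20506255, p(83)=23338469, p(84)=26543660, p(85)=30167357, p(86)=34262962, p(87)=38887673, p(88)=44108109, p(89)=49995925, p(90)=56634173, p(91)=64112359, p(92)=72533807, p(93)=82010177, p(94)=92669720, p(95)=104651419, p(96)=118114304, p(97)=133230930, p(98)=150198136, p(99)=169229875, p(100)=190569292, p(101)=214481126, p(102)=241265379, p(103)=271248950, p(104)=304801365, p(105)=342325709, p(106)=384276336, p(107)=431149389, p(108)=483502844, p(109)=541946240, p(110)=607163746, p(111)=679903203, p(112)=761002156, p(113)=851376628, p(114)=952050665, p(115)=1064144451, p(116)=1188908248, p(117)=1327710076, p(118)=1482074143, p(119)=1653668665, p(120)=1844349560, p(121)=2056148051, p(122)=2291320912, p(123)=2552338241, p(124)=2841940500, p(125)=3163127352, p(126)=3519222692, p(127)=3913864295, p(128)=4351078600, p(129)=4835271870, p(130)=5371315400, p(131)=5964539504, p(132)=6620830889, p(133)=7346629512, p(134)=8149040695, p(135)=9035836076, p(136)=10015581680, p(137)=11097645016, p(138)=12292341831, p(139)=13610949895, p(140)=15065878135, p(141)=16670689208, p(142)=18440293320, p(143)=20390982757, p(144)=22540654445, p(145)=24908858009, p(146)=27517052599, p(147)=30388671978, p(148)=33549419497, p(149)=37027355200, p(150)=40853235313, p(151)=45060624582, p(152)=49686288421, p(153)=54770336324, p(154)=60356673280, p(155)=66493182097, p(156)=73232243759, p(157)=80630964769, p(158)=88751778802, p(159)=97662728555, p(160)=107438159466, p(161)=118159068427, p(162)=129913904637, p(163)=142798995930, p(164)=156919475295, p(165)=172389800255, p(166)=189334822579, p(167)=207890420102, p(168)=228204732751, p(169)=250438925115, p(170)=274768617130, p(171)=301384802048, p(172)=330495499613, p(173)=362326859895, p(174)=397125074750, p(175)=435157697830, p(176)=476715857290, p(177)=522115831195, p(178)=571701605655, p(179)=625846753120, p(180)=684957390936, p(181)=749474411781, p(182)=819876908323, p(183)=896684817527, p(184)=980462880430, p(185)=1071823774337, p(186)=1171432692373, p(187)=1280011042268, p(188)=1398341745571, p(189)=1527273599625, p(190)=1667727404093, p(191)=1820701100652.
Final step: p(192) = p(191) + p(190) - p(187) - p(185) + p(180) + p(177) - p(170) - p(166) + p(157) + p(152) - p(141) - p(135) + p(122) + p(115) - p(100) - p(92) + p(75) + p(66) - p(47) - p(37) + p(16) + p(5)
= 1820701100652 + 1667727404093 - 1280011042268 - 1071823774337 + 684957390936 + 522115831195 - 274768617130 - 189334822579 + 80630964769 + 49686288421 - 16670689208 - 9035836076 + 2291320912 + 1064144451 - 190569292 - 72533807 + 8118264 + 2323520 - 124754 - 21637 + 231 + 7
= 1987276856363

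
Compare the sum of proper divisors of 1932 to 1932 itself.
abundant

Proper divisors of 1932: sum = 1 + 2 + 3 + 4 + 6 + 7 + 12 + 14 + ... + 322 + 483 + 644 + 966 (23 divisors) = 3444
Since 3444 > 1932, 1932 is abundant.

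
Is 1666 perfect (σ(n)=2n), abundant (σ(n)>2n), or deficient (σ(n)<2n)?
deficient

Proper divisors of 1666: sum = 1 + 2 + 7 + 14 + 17 + 34 + 49 + 98 + 119 + 238 + 833 = 1412
Since 1412 < 1666, 1666 is deficient.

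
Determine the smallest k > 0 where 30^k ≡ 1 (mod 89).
88

89 is prime, so ord(30) divides φ(89) = 88.
Divisors of 88: 1, 2, 4, 8, 11, 22, 44, 88.
Repeated squaring: 30^1 ≡ 30, 30^2 ≡ 10, 30^4 ≡ 11, 30^8 ≡ 32, 30^16 ≡ 45, 30^32 ≡ 67, 30^64 ≡ 39 (mod 89).
Test 30^d mod 89 for each divisor d in increasing order:
30^1 ≡ 30
30^2 ≡ 10
30^4 ≡ 11
30^8 ≡ 32
30^11 = 30^8·30^2·30^1 ≡ 77
30^22 = 30^16·30^4·30^2 ≡ 55
30^44 = 30^32·30^8·30^4 ≡ 88
30^88 = 30^64·30^16·30^8 ≡ 1  ← first divisor giving 1
The order is 88.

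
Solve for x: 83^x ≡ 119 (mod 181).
70

Baby-step giant-step with step n = ⌈√181⌉ = 14.
Baby steps 83^j mod 181 (j:value) for j=0..13: 0:1, 1:83, 2:11, 3:8, 4:121, 5:88, 6:64, 7:63, 8:161, 9:150, 10:142, 11:21, 12:114, 13:50.
Giant-step multiplier: 83^(-14) ≡ 83^(180-14) = 83^166 ≡ 167 (mod 181).
Giant steps γ_i = 119·167^i mod 181: γ_0=119, γ_1=144, γ_2=156, γ_3=169, γ_4=168, γ_5=1 (in table at j=0).
x = i·n + j = 5·14 + 0 = 70.
Check: 83^70 ≡ 119 (mod 181).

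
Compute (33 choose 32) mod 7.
5

Using Lucas' theorem:
Write n=33 and k=32 in base 7:
n in base 7: [4, 5]
k in base 7: [4, 4]
C(33,32) mod 7 = ∏ C(n_i, k_i) mod 7
Digit binomials (mod 7): C(4,4) = 1; C(5,4) = 5
Product: 1 × 5 = 5 ≡ 5 (mod 7)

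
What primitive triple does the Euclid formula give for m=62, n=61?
(123, 7564, 7565)

Euclid's formula: a = m² - n², b = 2mn, c = m² + n²
m = 62, n = 61
a = 62² - 61² = 3844 - 3721 = 123
b = 2 × 62 × 61 = 7564
c = 62² + 61² = 3844 + 3721 = 7565
Verification: 123² + 7564² = 15129 + 57214096 = 57229225 = 7565² ✓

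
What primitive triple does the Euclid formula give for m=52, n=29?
(1863, 3016, 3545)

Euclid's formula: a = m² - n², b = 2mn, c = m² + n²
m = 52, n = 29
a = 52² - 29² = 2704 - 841 = 1863
b = 2 × 52 × 29 = 3016
c = 52² + 29² = 2704 + 841 = 3545
Verification: 1863² + 3016² = 3470769 + 9096256 = 12567025 = 3545² ✓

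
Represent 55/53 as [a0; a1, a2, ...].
[1; 26, 2]

Euclidean algorithm steps:
55 = 1 × 53 + 2
53 = 26 × 2 + 1
2 = 2 × 1 + 0
Continued fraction: [1; 26, 2]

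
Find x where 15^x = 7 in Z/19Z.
12

Baby-step giant-step with step n = ⌈√19⌉ = 5.
Baby steps 15^j mod 19 (j:value) for j=0..4: 0:1, 1:15, 2:16, 3:12, 4:9.
Giant-step multiplier: 15^(-5) ≡ 15^(18-5) = 15^13 ≡ 10 (mod 19).
Giant steps γ_i = 7·10^i mod 19: γ_0=7, γ_1=13, γ_2=16 (in table at j=2).
x = i·n + j = 2·5 + 2 = 12.
Check: 15^12 ≡ 7 (mod 19).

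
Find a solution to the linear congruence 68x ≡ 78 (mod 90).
x ≡ 21 (mod 45)

gcd(68, 90) = 2, which divides 78, so solutions exist.
Divide through by 2: 34x ≡ 39 (mod 45).
Find 34^(-1) mod 45 by the extended Euclidean algorithm:
45 = 1 × 34 + 11  ⟹  11 = (1)·45 + (-1)·34
34 = 3 × 11 + 1  ⟹  1 = (-3)·45 + (4)·34
So (4)·34 ≡ 1 (mod 45), i.e. 34^(-1) ≡ 4 (mod 45).
x ≡ 4 × 39 = 156 ≡ 21 (mod 45).
Check: 68 × 21 = 1428 ≡ 78 (mod 90).
x ≡ 21 (mod 45), giving 2 solutions mod 90.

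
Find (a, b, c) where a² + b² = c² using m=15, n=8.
(161, 240, 289)

Euclid's formula: a = m² - n², b = 2mn, c = m² + n²
m = 15, n = 8
a = 15² - 8² = 225 - 64 = 161
b = 2 × 15 × 8 = 240
c = 15² + 8² = 225 + 64 = 289
Verification: 161² + 240² = 25921 + 57600 = 83521 = 289² ✓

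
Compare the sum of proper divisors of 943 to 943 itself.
deficient

Proper divisors of 943: sum = 1 + 23 + 41 = 65
Since 65 < 943, 943 is deficient.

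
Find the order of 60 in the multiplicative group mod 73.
72

73 is prime, so ord(60) divides φ(73) = 72.
Divisors of 72: 1, 2, 3, 4, 6, 8, 9, 12, 18, 24, 36, 72.
Repeated squaring: 60^1 ≡ 60, 60^2 ≡ 23, 60^4 ≡ 18, 60^8 ≡ 32, 60^16 ≡ 2, 60^32 ≡ 4, 60^64 ≡ 16 (mod 73).
Test 60^d mod 73 for each divisor d in increasing order:
60^1 ≡ 60
60^2 ≡ 23
60^3 = 60^2·60^1 ≡ 66
60^4 ≡ 18
60^6 = 60^4·60^2 ≡ 49
60^8 ≡ 32
60^9 = 60^8·60^1 ≡ 22
60^12 = 60^8·60^4 ≡ 65
60^18 = 60^16·60^2 ≡ 46
60^24 = 60^16·60^8 ≡ 64
60^36 = 60^32·60^4 ≡ 72
60^72 = 60^64·60^8 ≡ 1  ← first divisor giving 1
The order is 72.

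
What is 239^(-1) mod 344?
95

gcd(239, 344) = 1, so the inverse exists.
Extended Euclidean algorithm on (344, 239):
344 = 1 × 239 + 105  ⟹  105 = (1)·344 + (-1)·239
239 = 2 × 105 + 29  ⟹  29 = (-2)·344 + (3)·239
105 = 3 × 29 + 18  ⟹  18 = (7)·344 + (-10)·239
29 = 1 × 18 + 11  ⟹  11 = (-9)·344 + (13)·239
18 = 1 × 11 + 7  ⟹  7 = (16)·344 + (-23)·239
11 = 1 × 7 + 4  ⟹  4 = (-25)·344 + (36)·239
7 = 1 × 4 + 3  ⟹  3 = (41)·344 + (-59)·239
4 = 1 × 3 + 1  ⟹  1 = (-66)·344 + (95)·239
So (95)·239 ≡ 1 (mod 344), i.e. 239^(-1) ≡ 95 (mod 344).
Check: 239 × 95 = 22705 ≡ 1 (mod 344)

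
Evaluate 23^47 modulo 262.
37

Repeated squaring. Binary of 47 = 101111.
23^1 ≡ 23 (mod 262); 23^2 ≡ 5 (mod 262); 23^4 ≡ 25 (mod 262); 23^8 ≡ 101 (mod 262); 23^16 ≡ 245 (mod 262); 23^32 ≡ 27 (mod 262)
23^47 = 23^1 × 23^2 × 23^4 × 23^8 × 23^32 ≡ 37 (mod 262)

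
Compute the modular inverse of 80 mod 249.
221

gcd(80, 249) = 1, so the inverse exists.
Extended Euclidean algorithm on (249, 80):
249 = 3 × 80 + 9  ⟹  9 = (1)·249 + (-3)·80
80 = 8 × 9 + 8  ⟹  8 = (-8)·249 + (25)·80
9 = 1 × 8 + 1  ⟹  1 = (9)·249 + (-28)·80
So (-28)·80 ≡ 1 (mod 249), i.e. 80^(-1) ≡ -28 ≡ 221 (mod 249).
Check: 80 × 221 = 17680 ≡ 1 (mod 249)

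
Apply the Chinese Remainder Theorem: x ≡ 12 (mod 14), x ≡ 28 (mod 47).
404

Using Chinese Remainder Theorem:
M = 14 × 47 = 658
M1 = 47, M2 = 14
y1 = 47^(-1) mod 14 = 3
y2 = 14^(-1) mod 47 = 37
x = (12×47×3 + 28×14×37) mod 658 = 404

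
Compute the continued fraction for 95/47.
[2; 47]

Euclidean algorithm steps:
95 = 2 × 47 + 1
47 = 47 × 1 + 0
Continued fraction: [2; 47]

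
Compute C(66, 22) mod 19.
5

Using Lucas' theorem:
Write n=66 and k=22 in base 19:
n in base 19: [3, 9]
k in base 19: [1, 3]
C(66,22) mod 19 = ∏ C(n_i, k_i) mod 19
Digit binomials (mod 19): C(3,1) = 3; C(9,3) = 84 ≡ 8
Product: 3 × 8 = 24 ≡ 5 (mod 19)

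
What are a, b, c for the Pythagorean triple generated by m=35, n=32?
(201, 2240, 2249)

Euclid's formula: a = m² - n², b = 2mn, c = m² + n²
m = 35, n = 32
a = 35² - 32² = 1225 - 1024 = 201
b = 2 × 35 × 32 = 2240
c = 35² + 32² = 1225 + 1024 = 2249
Verification: 201² + 2240² = 40401 + 5017600 = 5058001 = 2249² ✓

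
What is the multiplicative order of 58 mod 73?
72

73 is prime, so ord(58) divides φ(73) = 72.
Divisors of 72: 1, 2, 3, 4, 6, 8, 9, 12, 18, 24, 36, 72.
Repeated squaring: 58^1 ≡ 58, 58^2 ≡ 6, 58^4 ≡ 36, 58^8 ≡ 55, 58^16 ≡ 32, 58^32 ≡ 2, 58^64 ≡ 4 (mod 73).
Test 58^d mod 73 for each divisor d in increasing order:
58^1 ≡ 58
58^2 ≡ 6
58^3 = 58^2·58^1 ≡ 56
58^4 ≡ 36
58^6 = 58^4·58^2 ≡ 70
58^8 ≡ 55
58^9 = 58^8·58^1 ≡ 51
58^12 = 58^8·58^4 ≡ 9
58^18 = 58^16·58^2 ≡ 46
58^24 = 58^16·58^8 ≡ 8
58^36 = 58^32·58^4 ≡ 72
58^72 = 58^64·58^8 ≡ 1  ← first divisor giving 1
The order is 72.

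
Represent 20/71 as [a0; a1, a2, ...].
[0; 3, 1, 1, 4, 2]

Euclidean algorithm steps:
20 = 0 × 71 + 20
71 = 3 × 20 + 11
20 = 1 × 11 + 9
11 = 1 × 9 + 2
9 = 4 × 2 + 1
2 = 2 × 1 + 0
Continued fraction: [0; 3, 1, 1, 4, 2]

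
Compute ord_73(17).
24

73 is prime, so ord(17) divides φ(73) = 72.
Divisors of 72: 1, 2, 3, 4, 6, 8, 9, 12, 18, 24, 36, 72.
Repeated squaring: 17^1 ≡ 17, 17^2 ≡ 70, 17^4 ≡ 9, 17^8 ≡ 8, 17^16 ≡ 64, 17^32 ≡ 8, 17^64 ≡ 64 (mod 73).
Test 17^d mod 73 for each divisor d in increasing order:
17^1 ≡ 17
17^2 ≡ 70
17^3 = 17^2·17^1 ≡ 22
17^4 ≡ 9
17^6 = 17^4·17^2 ≡ 46
17^8 ≡ 8
17^9 = 17^8·17^1 ≡ 63
17^12 = 17^8·17^4 ≡ 72
17^18 = 17^16·17^2 ≡ 27
17^24 = 17^16·17^8 ≡ 1  ← first divisor giving 1
The order is 24.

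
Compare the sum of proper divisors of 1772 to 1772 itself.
deficient

Proper divisors of 1772: sum = 1 + 2 + 4 + 443 + 886 = 1336
Since 1336 < 1772, 1772 is deficient.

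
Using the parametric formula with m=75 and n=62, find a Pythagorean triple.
(1781, 9300, 9469)

Euclid's formula: a = m² - n², b = 2mn, c = m² + n²
m = 75, n = 62
a = 75² - 62² = 5625 - 3844 = 1781
b = 2 × 75 × 62 = 9300
c = 75² + 62² = 5625 + 3844 = 9469
Verification: 1781² + 9300² = 3171961 + 86490000 = 89661961 = 9469² ✓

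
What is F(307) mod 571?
277

Matrix identity: Q^n = [[F_(n+1), F_n], [F_n, F_(n-1)]] with Q = [[1,1],[1,0]].
n = 307 = 100110011₂. Square-and-multiply, entries mod 571:
Q^1 = [[1,1],[1,0]]
Q^2 = (Q^1)² = [[2,1],[1,1]]
Q^4 = (Q^2)² = [[5,3],[3,2]]
Q^9 = (Q^4)²·Q = [[55,34],[34,21]]
Q^19 = (Q^9)²·Q = [[484,184],[184,300]]
Q^38 = (Q^19)² = [[313,364],[364,520]]
Q^76 = (Q^38)² = [[352,11],[11,341]]
Q^153 = (Q^76)²·Q = [[318,118],[118,200]]
Q^307 = (Q^153)²·Q = [[304,277],[277,27]]
F_307 mod 571 = Q^307[0][1] = 277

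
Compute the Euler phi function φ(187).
160

187 = 11 × 17
φ(n) = n × ∏(1 - 1/p) for each prime p dividing n
φ(187) = 187 × (1 - 1/11) × (1 - 1/17) = 160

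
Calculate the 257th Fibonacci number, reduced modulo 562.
557

Matrix identity: Q^n = [[F_(n+1), F_n], [F_n, F_(n-1)]] with Q = [[1,1],[1,0]].
n = 257 = 100000001₂. Square-and-multiply, entries mod 562:
Q^1 = [[1,1],[1,0]]
Q^2 = (Q^1)² = [[2,1],[1,1]]
Q^4 = (Q^2)² = [[5,3],[3,2]]
Q^8 = (Q^4)² = [[34,21],[21,13]]
Q^16 = (Q^8)² = [[473,425],[425,48]]
Q^32 = (Q^16)² = [[276,559],[559,279]]
Q^64 = (Q^32)² = [[315,21],[21,294]]
Q^128 = (Q^64)² = [[192,425],[425,329]]
Q^257 = (Q^128)²·Q = [[554,557],[557,559]]
F_257 mod 562 = Q^257[0][1] = 557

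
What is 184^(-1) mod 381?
205

gcd(184, 381) = 1, so the inverse exists.
Extended Euclidean algorithm on (381, 184):
381 = 2 × 184 + 13  ⟹  13 = (1)·381 + (-2)·184
184 = 14 × 13 + 2  ⟹  2 = (-14)·381 + (29)·184
13 = 6 × 2 + 1  ⟹  1 = (85)·381 + (-176)·184
So (-176)·184 ≡ 1 (mod 381), i.e. 184^(-1) ≡ -176 ≡ 205 (mod 381).
Check: 184 × 205 = 37720 ≡ 1 (mod 381)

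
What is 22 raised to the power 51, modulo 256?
0

Repeated squaring. Binary of 51 = 110011.
22^1 ≡ 22 (mod 256); 22^2 ≡ 228 (mod 256); 22^4 ≡ 16 (mod 256); 22^8 ≡ 0 (mod 256); 22^16 ≡ 0 (mod 256); 22^32 ≡ 0 (mod 256)
22^51 = 22^1 × 22^2 × 22^16 × 22^32 ≡ 0 (mod 256)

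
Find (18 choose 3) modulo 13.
10

Using Lucas' theorem:
Write n=18 and k=3 in base 13:
n in base 13: [1, 5]
k in base 13: [0, 3]
C(18,3) mod 13 = ∏ C(n_i, k_i) mod 13
Digit binomials (mod 13): C(1,0) = 1; C(5,3) = 10
Product: 1 × 10 = 10 ≡ 10 (mod 13)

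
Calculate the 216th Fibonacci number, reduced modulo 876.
300

Matrix identity: Q^n = [[F_(n+1), F_n], [F_n, F_(n-1)]] with Q = [[1,1],[1,0]].
n = 216 = 11011000₂. Square-and-multiply, entries mod 876:
Q^1 = [[1,1],[1,0]]
Q^3 = (Q^1)²·Q = [[3,2],[2,1]]
Q^6 = (Q^3)² = [[13,8],[8,5]]
Q^13 = (Q^6)²·Q = [[377,233],[233,144]]
Q^27 = (Q^13)²·Q = [[699,194],[194,505]]
Q^54 = (Q^27)² = [[637,560],[560,77]]
Q^108 = (Q^54)² = [[173,384],[384,665]]
Q^216 = (Q^108)² = [[433,300],[300,133]]
F_216 mod 876 = Q^216[0][1] = 300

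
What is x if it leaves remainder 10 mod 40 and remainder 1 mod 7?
50

Using Chinese Remainder Theorem:
M = 40 × 7 = 280
M1 = 7, M2 = 40
y1 = 7^(-1) mod 40 = 23
y2 = 40^(-1) mod 7 = 3
x = (10×7×23 + 1×40×3) mod 280 = 50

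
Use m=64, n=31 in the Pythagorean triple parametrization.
(3135, 3968, 5057)

Euclid's formula: a = m² - n², b = 2mn, c = m² + n²
m = 64, n = 31
a = 64² - 31² = 4096 - 961 = 3135
b = 2 × 64 × 31 = 3968
c = 64² + 31² = 4096 + 961 = 5057
Verification: 3135² + 3968² = 9828225 + 15745024 = 25573249 = 5057² ✓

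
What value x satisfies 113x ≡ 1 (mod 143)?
81

gcd(113, 143) = 1, so the inverse exists.
Extended Euclidean algorithm on (143, 113):
143 = 1 × 113 + 30  ⟹  30 = (1)·143 + (-1)·113
113 = 3 × 30 + 23  ⟹  23 = (-3)·143 + (4)·113
30 = 1 × 23 + 7  ⟹  7 = (4)·143 + (-5)·113
23 = 3 × 7 + 2  ⟹  2 = (-15)·143 + (19)·113
7 = 3 × 2 + 1  ⟹  1 = (49)·143 + (-62)·113
So (-62)·113 ≡ 1 (mod 143), i.e. 113^(-1) ≡ -62 ≡ 81 (mod 143).
Check: 113 × 81 = 9153 ≡ 1 (mod 143)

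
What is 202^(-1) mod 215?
33

gcd(202, 215) = 1, so the inverse exists.
Extended Euclidean algorithm on (215, 202):
215 = 1 × 202 + 13  ⟹  13 = (1)·215 + (-1)·202
202 = 15 × 13 + 7  ⟹  7 = (-15)·215 + (16)·202
13 = 1 × 7 + 6  ⟹  6 = (16)·215 + (-17)·202
7 = 1 × 6 + 1  ⟹  1 = (-31)·215 + (33)·202
So (33)·202 ≡ 1 (mod 215), i.e. 202^(-1) ≡ 33 (mod 215).
Check: 202 × 33 = 6666 ≡ 1 (mod 215)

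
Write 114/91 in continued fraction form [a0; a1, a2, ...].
[1; 3, 1, 22]

Euclidean algorithm steps:
114 = 1 × 91 + 23
91 = 3 × 23 + 22
23 = 1 × 22 + 1
22 = 22 × 1 + 0
Continued fraction: [1; 3, 1, 22]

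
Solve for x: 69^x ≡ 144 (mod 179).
154

Baby-step giant-step with step n = ⌈√179⌉ = 14.
Baby steps 69^j mod 179 (j:value) for j=0..13: 0:1, 1:69, 2:107, 3:44, 4:172, 5:54, 6:146, 7:50, 8:49, 9:159, 10:52, 11:8, 12:15, 13:140.
Giant-step multiplier: 69^(-14) ≡ 69^(178-14) = 69^164 ≡ 149 (mod 179).
Giant steps γ_i = 144·149^i mod 179: γ_0=144, γ_1=155, γ_2=4, γ_3=59, γ_4=20, γ_5=116, γ_6=100, γ_7=43, γ_8=142, γ_9=36, γ_10=173, γ_11=1 (in table at j=0).
x = i·n + j = 11·14 + 0 = 154.
Check: 69^154 ≡ 144 (mod 179).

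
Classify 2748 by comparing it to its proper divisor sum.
abundant

Proper divisors of 2748: sum = 1 + 2 + 3 + 4 + 6 + 12 + 229 + 458 + 687 + 916 + 1374 = 3692
Since 3692 > 2748, 2748 is abundant.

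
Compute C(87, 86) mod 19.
11

Using Lucas' theorem:
Write n=87 and k=86 in base 19:
n in base 19: [4, 11]
k in base 19: [4, 10]
C(87,86) mod 19 = ∏ C(n_i, k_i) mod 19
Digit binomials (mod 19): C(4,4) = 1; C(11,10) = 11
Product: 1 × 11 = 11 ≡ 11 (mod 19)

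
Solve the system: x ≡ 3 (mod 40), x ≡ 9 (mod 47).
1043

Using Chinese Remainder Theorem:
M = 40 × 47 = 1880
M1 = 47, M2 = 40
y1 = 47^(-1) mod 40 = 23
y2 = 40^(-1) mod 47 = 20
x = (3×47×23 + 9×40×20) mod 1880 = 1043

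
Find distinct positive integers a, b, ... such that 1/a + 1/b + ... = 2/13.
1/7 + 1/91

Greedy algorithm:
2/13: ceiling(13/2) = 7, use 1/7
1/91: ceiling(91/1) = 91, use 1/91
Result: 2/13 = 1/7 + 1/91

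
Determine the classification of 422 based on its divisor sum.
deficient

Proper divisors of 422: sum = 1 + 2 + 211 = 214
Since 214 < 422, 422 is deficient.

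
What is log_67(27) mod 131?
36

Baby-step giant-step with step n = ⌈√131⌉ = 12.
Baby steps 67^j mod 131 (j:value) for j=0..11: 0:1, 1:67, 2:35, 3:118, 4:46, 5:69, 6:38, 7:57, 8:20, 9:30, 10:45, 11:2.
Giant-step multiplier: 67^(-12) ≡ 67^(130-12) = 67^118 ≡ 44 (mod 131).
Giant steps γ_i = 27·44^i mod 131: γ_0=27, γ_1=9, γ_2=3, γ_3=1 (in table at j=0).
x = i·n + j = 3·12 + 0 = 36.
Check: 67^36 ≡ 27 (mod 131).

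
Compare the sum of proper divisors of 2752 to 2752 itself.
abundant

Proper divisors of 2752: sum = 1 + 2 + 4 + 8 + 16 + 32 + 43 + 64 + 86 + 172 + 344 + 688 + 1376 = 2836
Since 2836 > 2752, 2752 is abundant.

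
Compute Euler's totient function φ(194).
96

194 = 2 × 97
φ(n) = n × ∏(1 - 1/p) for each prime p dividing n
φ(194) = 194 × (1 - 1/2) × (1 - 1/97) = 96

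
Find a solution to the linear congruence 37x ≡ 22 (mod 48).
x ≡ 46 (mod 48)

gcd(37, 48) = 1, which divides 22, so solutions exist.
Find 37^(-1) mod 48 by the extended Euclidean algorithm:
48 = 1 × 37 + 11  ⟹  11 = (1)·48 + (-1)·37
37 = 3 × 11 + 4  ⟹  4 = (-3)·48 + (4)·37
11 = 2 × 4 + 3  ⟹  3 = (7)·48 + (-9)·37
4 = 1 × 3 + 1  ⟹  1 = (-10)·48 + (13)·37
So (13)·37 ≡ 1 (mod 48), i.e. 37^(-1) ≡ 13 (mod 48).
x ≡ 13 × 22 = 286 ≡ 46 (mod 48).
Check: 37 × 46 = 1702 ≡ 22 (mod 48).
Unique solution: x ≡ 46 (mod 48)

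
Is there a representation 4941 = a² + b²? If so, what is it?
45² + 54² (a=45, b=54)

Factorization: 4941 = 3^4 × 61
By Fermat: n is sum of two squares iff every prime p ≡ 3 (mod 4) appears to even power.
All primes ≡ 3 (mod 4) appear to even power.
Search a = 0, 1, 2, … for 4941 - a² a perfect square: first hit at a = 45: 4941 - 2025 = 2916 = 54².
4941 = 45² + 54² = 2025 + 2916 ✓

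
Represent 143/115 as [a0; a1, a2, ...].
[1; 4, 9, 3]

Euclidean algorithm steps:
143 = 1 × 115 + 28
115 = 4 × 28 + 3
28 = 9 × 3 + 1
3 = 3 × 1 + 0
Continued fraction: [1; 4, 9, 3]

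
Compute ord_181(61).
36

181 is prime, so ord(61) divides φ(181) = 180.
Divisors of 180: 1, 2, 3, 4, 5, 6, 9, 10, 12, 15, 18, 20, 30, 36, 45, 60, 90, 180.
Repeated squaring: 61^1 ≡ 61, 61^2 ≡ 101, 61^4 ≡ 65, 61^8 ≡ 62, 61^16 ≡ 43, 61^32 ≡ 39, 61^64 ≡ 73, 61^128 ≡ 80 (mod 181).
Test 61^d mod 181 for each divisor d in increasing order:
61^1 ≡ 61
61^2 ≡ 101
61^3 = 61^2·61^1 ≡ 7
61^4 ≡ 65
61^5 = 61^4·61^1 ≡ 164
61^6 = 61^4·61^2 ≡ 49
61^9 = 61^8·61^1 ≡ 162
61^10 = 61^8·61^2 ≡ 108
61^12 = 61^8·61^4 ≡ 48
61^15 = 61^8·61^4·61^2·61^1 ≡ 155
61^18 = 61^16·61^2 ≡ 180
61^20 = 61^16·61^4 ≡ 80
61^30 = 61^16·61^8·61^4·61^2 ≡ 133
61^36 = 61^32·61^4 ≡ 1  ← first divisor giving 1
The order is 36.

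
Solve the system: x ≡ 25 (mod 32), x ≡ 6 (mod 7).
153

Using Chinese Remainder Theorem:
M = 32 × 7 = 224
M1 = 7, M2 = 32
y1 = 7^(-1) mod 32 = 23
y2 = 32^(-1) mod 7 = 2
x = (25×7×23 + 6×32×2) mod 224 = 153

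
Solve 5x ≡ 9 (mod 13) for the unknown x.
x ≡ 7 (mod 13)

gcd(5, 13) = 1, which divides 9, so solutions exist.
Find 5^(-1) mod 13 by the extended Euclidean algorithm:
13 = 2 × 5 + 3  ⟹  3 = (1)·13 + (-2)·5
5 = 1 × 3 + 2  ⟹  2 = (-1)·13 + (3)·5
3 = 1 × 2 + 1  ⟹  1 = (2)·13 + (-5)·5
So (-5)·5 ≡ 1 (mod 13), i.e. 5^(-1) ≡ -5 ≡ 8 (mod 13).
x ≡ 8 × 9 = 72 ≡ 7 (mod 13).
Check: 5 × 7 = 35 ≡ 9 (mod 13).
Unique solution: x ≡ 7 (mod 13)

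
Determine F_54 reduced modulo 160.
72

Matrix identity: Q^n = [[F_(n+1), F_n], [F_n, F_(n-1)]] with Q = [[1,1],[1,0]].
n = 54 = 110110₂. Square-and-multiply, entries mod 160:
Q^1 = [[1,1],[1,0]]
Q^3 = (Q^1)²·Q = [[3,2],[2,1]]
Q^6 = (Q^3)² = [[13,8],[8,5]]
Q^13 = (Q^6)²·Q = [[57,73],[73,144]]
Q^27 = (Q^13)²·Q = [[51,98],[98,113]]
Q^54 = (Q^27)² = [[45,72],[72,133]]
F_54 mod 160 = Q^54[0][1] = 72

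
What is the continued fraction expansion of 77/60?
[1; 3, 1, 1, 8]

Euclidean algorithm steps:
77 = 1 × 60 + 17
60 = 3 × 17 + 9
17 = 1 × 9 + 8
9 = 1 × 8 + 1
8 = 8 × 1 + 0
Continued fraction: [1; 3, 1, 1, 8]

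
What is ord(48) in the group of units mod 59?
29

59 is prime, so ord(48) divides φ(59) = 58.
Divisors of 58: 1, 2, 29, 58.
Repeated squaring: 48^1 ≡ 48, 48^2 ≡ 3, 48^4 ≡ 9, 48^8 ≡ 22, 48^16 ≡ 12, 48^32 ≡ 26 (mod 59).
Test 48^d mod 59 for each divisor d in increasing order:
48^1 ≡ 48
48^2 ≡ 3
48^29 = 48^16·48^8·48^4·48^1 ≡ 1  ← first divisor giving 1
The order is 29.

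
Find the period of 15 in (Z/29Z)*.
28

29 is prime, so ord(15) divides φ(29) = 28.
Divisors of 28: 1, 2, 4, 7, 14, 28.
Repeated squaring: 15^1 ≡ 15, 15^2 ≡ 22, 15^4 ≡ 20, 15^8 ≡ 23, 15^16 ≡ 7 (mod 29).
Test 15^d mod 29 for each divisor d in increasing order:
15^1 ≡ 15
15^2 ≡ 22
15^4 ≡ 20
15^7 = 15^4·15^2·15^1 ≡ 17
15^14 = 15^8·15^4·15^2 ≡ 28
15^28 = 15^16·15^8·15^4 ≡ 1  ← first divisor giving 1
The order is 28.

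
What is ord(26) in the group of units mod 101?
100

101 is prime, so ord(26) divides φ(101) = 100.
Divisors of 100: 1, 2, 4, 5, 10, 20, 25, 50, 100.
Repeated squaring: 26^1 ≡ 26, 26^2 ≡ 70, 26^4 ≡ 52, 26^8 ≡ 78, 26^16 ≡ 24, 26^32 ≡ 71, 26^64 ≡ 92 (mod 101).
Test 26^d mod 101 for each divisor d in increasing order:
26^1 ≡ 26
26^2 ≡ 70
26^4 ≡ 52
26^5 = 26^4·26^1 ≡ 39
26^10 = 26^8·26^2 ≡ 6
26^20 = 26^16·26^4 ≡ 36
26^25 = 26^16·26^8·26^1 ≡ 91
26^50 = 26^32·26^16·26^2 ≡ 100
26^100 = 26^64·26^32·26^4 ≡ 1  ← first divisor giving 1
The order is 100.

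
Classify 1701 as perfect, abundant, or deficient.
deficient

Proper divisors of 1701: sum = 1 + 3 + 7 + 9 + 21 + 27 + 63 + 81 + 189 + 243 + 567 = 1211
Since 1211 < 1701, 1701 is deficient.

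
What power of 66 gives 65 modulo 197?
86

Baby-step giant-step with step n = ⌈√197⌉ = 15.
Baby steps 66^j mod 197 (j:value) for j=0..14: 0:1, 1:66, 2:22, 3:73, 4:90, 5:30, 6:10, 7:69, 8:23, 9:139, 10:112, 11:103, 12:100, 13:99, 14:33.
Giant-step multiplier: 66^(-15) ≡ 66^(196-15) = 66^181 ≡ 18 (mod 197).
Giant steps γ_i = 65·18^i mod 197: γ_0=65, γ_1=185, γ_2=178, γ_3=52, γ_4=148, γ_5=103 (in table at j=11).
x = i·n + j = 5·15 + 11 = 86.
Check: 66^86 ≡ 65 (mod 197).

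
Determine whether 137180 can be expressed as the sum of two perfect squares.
Not possible

Factorization: 137180 = 2^2 × 5 × 19^3
By Fermat: n is sum of two squares iff every prime p ≡ 3 (mod 4) appears to even power.
Prime(s) ≡ 3 (mod 4) with odd exponent: [(19, 3)]
Therefore 137180 cannot be expressed as a² + b².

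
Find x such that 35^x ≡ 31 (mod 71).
39

Baby-step giant-step with step n = ⌈√71⌉ = 9.
Baby steps 35^j mod 71 (j:value) for j=0..8: 0:1, 1:35, 2:18, 3:62, 4:40, 5:51, 6:10, 7:66, 8:38.
Giant-step multiplier: 35^(-9) ≡ 35^(70-9) = 35^61 ≡ 56 (mod 71).
Giant steps γ_i = 31·56^i mod 71: γ_0=31, γ_1=32, γ_2=17, γ_3=29, γ_4=62 (in table at j=3).
x = i·n + j = 4·9 + 3 = 39.
Check: 35^39 ≡ 31 (mod 71).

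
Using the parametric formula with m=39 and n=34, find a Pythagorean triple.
(365, 2652, 2677)

Euclid's formula: a = m² - n², b = 2mn, c = m² + n²
m = 39, n = 34
a = 39² - 34² = 1521 - 1156 = 365
b = 2 × 39 × 34 = 2652
c = 39² + 34² = 1521 + 1156 = 2677
Verification: 365² + 2652² = 133225 + 7033104 = 7166329 = 2677² ✓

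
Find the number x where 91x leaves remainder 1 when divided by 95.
71

gcd(91, 95) = 1, so the inverse exists.
Extended Euclidean algorithm on (95, 91):
95 = 1 × 91 + 4  ⟹  4 = (1)·95 + (-1)·91
91 = 22 × 4 + 3  ⟹  3 = (-22)·95 + (23)·91
4 = 1 × 3 + 1  ⟹  1 = (23)·95 + (-24)·91
So (-24)·91 ≡ 1 (mod 95), i.e. 91^(-1) ≡ -24 ≡ 71 (mod 95).
Check: 91 × 71 = 6461 ≡ 1 (mod 95)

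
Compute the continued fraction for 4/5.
[0; 1, 4]

Euclidean algorithm steps:
4 = 0 × 5 + 4
5 = 1 × 4 + 1
4 = 4 × 1 + 0
Continued fraction: [0; 1, 4]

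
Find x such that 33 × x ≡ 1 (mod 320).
97

gcd(33, 320) = 1, so the inverse exists.
Extended Euclidean algorithm on (320, 33):
320 = 9 × 33 + 23  ⟹  23 = (1)·320 + (-9)·33
33 = 1 × 23 + 10  ⟹  10 = (-1)·320 + (10)·33
23 = 2 × 10 + 3  ⟹  3 = (3)·320 + (-29)·33
10 = 3 × 3 + 1  ⟹  1 = (-10)·320 + (97)·33
So (97)·33 ≡ 1 (mod 320), i.e. 33^(-1) ≡ 97 (mod 320).
Check: 33 × 97 = 3201 ≡ 1 (mod 320)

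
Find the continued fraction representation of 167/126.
[1; 3, 13, 1, 2]

Euclidean algorithm steps:
167 = 1 × 126 + 41
126 = 3 × 41 + 3
41 = 13 × 3 + 2
3 = 1 × 2 + 1
2 = 2 × 1 + 0
Continued fraction: [1; 3, 13, 1, 2]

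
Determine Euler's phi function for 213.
140

213 = 3 × 71
φ(n) = n × ∏(1 - 1/p) for each prime p dividing n
φ(213) = 213 × (1 - 1/3) × (1 - 1/71) = 140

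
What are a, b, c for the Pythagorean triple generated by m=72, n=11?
(5063, 1584, 5305)

Euclid's formula: a = m² - n², b = 2mn, c = m² + n²
m = 72, n = 11
a = 72² - 11² = 5184 - 121 = 5063
b = 2 × 72 × 11 = 1584
c = 72² + 11² = 5184 + 121 = 5305
Verification: 5063² + 1584² = 25633969 + 2509056 = 28143025 = 5305² ✓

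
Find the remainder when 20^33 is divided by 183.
131

Repeated squaring. Binary of 33 = 100001.
20^1 ≡ 20 (mod 183); 20^2 ≡ 34 (mod 183); 20^4 ≡ 58 (mod 183); 20^8 ≡ 70 (mod 183); 20^16 ≡ 142 (mod 183); 20^32 ≡ 34 (mod 183)
20^33 = 20^1 × 20^32 ≡ 131 (mod 183)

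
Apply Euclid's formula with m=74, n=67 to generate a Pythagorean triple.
(987, 9916, 9965)

Euclid's formula: a = m² - n², b = 2mn, c = m² + n²
m = 74, n = 67
a = 74² - 67² = 5476 - 4489 = 987
b = 2 × 74 × 67 = 9916
c = 74² + 67² = 5476 + 4489 = 9965
Verification: 987² + 9916² = 974169 + 98327056 = 99301225 = 9965² ✓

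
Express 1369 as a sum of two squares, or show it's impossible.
0² + 37² (a=0, b=37)

Factorization: 1369 = 37^2
By Fermat: n is sum of two squares iff every prime p ≡ 3 (mod 4) appears to even power.
All primes ≡ 3 (mod 4) appear to even power.
Search a = 0, 1, 2, … for 1369 - a² a perfect square: first hit at a = 0: 1369 - 0 = 1369 = 37².
1369 = 0² + 37² = 0 + 1369 ✓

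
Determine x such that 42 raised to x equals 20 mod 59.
6

Baby-step giant-step with step n = ⌈√59⌉ = 8.
Baby steps 42^j mod 59 (j:value) for j=0..7: 0:1, 1:42, 2:53, 3:43, 4:36, 5:37, 6:20, 7:14.
h = 20 is already in the table at j=6, so x = 6.
Check: 42^6 ≡ 20 (mod 59).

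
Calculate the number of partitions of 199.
3646072432125

p(n) counts ways to write n as a sum of positive integers (order ignored).
Euler's pentagonal recurrence: p(k) = p(k-1) + p(k-2) - p(k-5) - p(k-7) + p(k-12) + p(k-15) - ... (offsets j(3j∓1)/2, signs ++--, p(0)=1, p(<0)=0).
DP table for k = 0..198: p(0)=1, p(1)=1, p(2)=2, p(3)=3, p(4)=5, p(5)=7, p(6)=11, p(7)=15, p(8)=22, p(9)=30, p(10)=42, p(11)=56, p(12)=77, p(13)=101, p(14)=135, p(15)=176, p(16)=231, p(17)=297, p(18)=385, p(19)=490, p(20)=627, p(21)=792, p(22)=1002, p(23)=1255, p(24)=1575, p(25)=1958, p(26)=2436, p(27)=3010, p(28)=3718, p(29)=4565, p(30)=5604, p(31)=6842, p(32)=8349, p(33)=10143, p(34)=12310, p(35)=14883, p(36)=17977, p(37)=21637, p(38)=26015, p(39)=31185, p(40)=37338, p(41)=44583, p(42)=53174, p(43)=63261, p(44)=75175, p(45)=89134, p(46)=105558, p(47)=124754, p(48)=147273, p(49)=173525, p(50)=204226, p(51)=239943, p(52)=281589, p(53)=329931, p(54)=386155, p(55)=451276, p(56)=526823, p(57)=614154, p(58)=715220, p(59)=831820, p(60)=966467, p(61)=1121505, p(62)=1300156, p(63)=1505499, p(64)=1741630, p(65)=2012558, p(66)=2323520, p(67)=2679689, p(68)=3087735, p(69)=3554345, p(70)=4087968, p(71)=4697205, p(72)=5392783, p(73)=6185689, p(74)=7089500, p(75)=8118264, p(76)=9289091, p(77)=10619863, p(78)=12132164, p(79)=13848650, p(80)=15796476, p(81)=18004327, p(82)=20506255, p(83)=23338469, p(84)=26543660, p(85)=30167357, p(86)=34262962, p(87)=38887673, p(88)=44108109, p(89)=49995925, p(90)=56634173, p(91)=64112359, p(92)=72533807, p(93)=82010177, p(94)=92669720, p(95)=104651419, p(96)=118114304, p(97)=133230930, p(98)=150198136, p(99)=169229875, p(100)=190569292, p(101)=214481126, p(102)=241265379, p(103)=271248950, p(104)=304801365, p(105)=342325709, p(106)=384276336, p(107)=431149389, p(108)=483502844, p(109)=541946240, p(110)=607163746, p(111)=679903203, p(112)=761002156, p(113)=851376628, p(114)=952050665, p(115)=1064144451, p(116)=1188908248, p(117)=1327710076, p(118)=1482074143, p(119)=1653668665, p(120)=1844349560, p(121)=2056148051, p(122)=2291320912, p(123)=2552338241, p(124)=2841940500, p(125)=3163127352, p(126)=3519222692, p(127)=3913864295, p(128)=4351078600, p(129)=4835271870, p(130)=5371315400, p(131)=5964539504, p(132)=6620830889, p(133)=7346629512, p(134)=8149040695, p(135)=9035836076, p(136)=10015581680, p(137)=11097645016, p(138)=12292341831, p(139)=13610949895, p(140)=15065878135, p(141)=16670689208, p(142)=18440293320, p(143)=20390982757, p(144)=22540654445, p(145)=24908858009, p(146)=27517052599, p(147)=30388671978, p(148)=33549419497, p(149)=37027355200, p(150)=40853235313, p(151)=45060624582, p(152)=49686288421, p(153)=54770336324, p(154)=60356673280, p(155)=66493182097, p(156)=73232243759, p(157)=80630964769, p(158)=88751778802, p(159)=97662728555, p(160)=107438159466, p(161)=118159068427, p(162)=129913904637, p(163)=142798995930, p(164)=156919475295, p(165)=172389800255, p(166)=189334822579, p(167)=207890420102, p(168)=228204732751, p(169)=250438925115, p(170)=274768617130, p(171)=301384802048, p(172)=330495499613, p(173)=362326859895, p(174)=397125074750, p(175)=435157697830, p(176)=476715857290, p(177)=522115831195, p(178)=571701605655, p(179)=625846753120, p(180)=684957390936, p(181)=749474411781, p(182)=819876908323, p(183)=896684817527, p(184)=980462880430, p(185)=1071823774337, p(186)=1171432692373, p(187)=1280011042268, p(188)=1398341745571, p(189)=1527273599625, p(190)=1667727404093, p(191)=1820701100652, p(192)=1987276856363, p(193)=2168627105469, p(194)=2366022741845, p(195)=2580840212973, p(196)=2814570987591, p(197)=3068829878530, p(198)=3345365983698.
Final step: p(199) = p(198) + p(197) - p(194) - p(192) + p(187) + p(184) - p(177) - p(173) + p(164) + p(159) - p(148) - p(142) + p(129) + p(122) - p(107) - p(99) + p(82) + p(73) - p(54) - p(44) + p(23) + p(12)
= 3345365983698 + 3068829878530 - 2366022741845 - 1987276856363 + 1280011042268 + 980462880430 - 522115831195 - 362326859895 + 156919475295 + 97662728555 - 33549419497 - 18440293320 + 4835271870 + 2291320912 - 431149389 - 169229875 + 20506255 + 6185689 - 386155 - 75175 + 1255 + 77
= 3646072432125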